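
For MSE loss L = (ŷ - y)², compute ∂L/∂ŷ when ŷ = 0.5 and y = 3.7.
∂L/∂ŷ = -6.4

∂L/∂ŷ = 2(ŷ - y) = 2(0.5 - 3.7) = 2(-3.2) = -6.4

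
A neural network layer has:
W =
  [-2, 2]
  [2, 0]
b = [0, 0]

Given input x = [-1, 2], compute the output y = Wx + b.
y = [6, -2]

Wx = [-2×-1 + 2×2, 2×-1 + 0×2]
   = [6, -2]
y = Wx + b = [6 + 0, -2 + 0] = [6, -2]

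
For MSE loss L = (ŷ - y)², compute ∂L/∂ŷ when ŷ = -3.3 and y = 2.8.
∂L/∂ŷ = -12.2

∂L/∂ŷ = 2(ŷ - y) = 2(-3.3 - 2.8) = 2(-6.1) = -12.2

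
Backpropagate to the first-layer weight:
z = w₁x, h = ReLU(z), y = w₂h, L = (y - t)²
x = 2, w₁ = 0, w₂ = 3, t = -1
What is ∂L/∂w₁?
∂L/∂w₁ = 0

Forward pass:
z = w₁x = 0×2 = 0
h = ReLU(0) = 0
y = w₂h = 3×0 = 0

Backward pass:
∂L/∂y = 2(y - t) = 2(0 - -1) = 2
∂y/∂h = w₂ = 3
∂h/∂z = 0 (ReLU derivative)
∂z/∂w₁ = x = 2

∂L/∂w₁ = 2 × 3 × 0 × 2 = 0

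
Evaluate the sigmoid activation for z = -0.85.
0.2994

sigmoid(-0.85) = 1/(1 + e^(0.85)) = 1/(1 + 2.34) = 0.2994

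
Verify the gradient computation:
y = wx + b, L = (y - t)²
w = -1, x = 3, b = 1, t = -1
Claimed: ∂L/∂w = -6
Correct

y = (-1)(3) + 1 = -2
∂L/∂y = 2(y - t) = 2(-2 - -1) = -2
∂y/∂w = x = 3
∂L/∂w = -2 × 3 = -6

Claimed value: -6
Correct: The correct gradient is -6.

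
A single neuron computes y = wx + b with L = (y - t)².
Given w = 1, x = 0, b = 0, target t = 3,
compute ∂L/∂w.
∂L/∂w = 0

y = wx + b = (1)(0) + 0 = 0
∂L/∂y = 2(y - t) = 2(0 - 3) = -6
∂y/∂w = x = 0
∂L/∂w = ∂L/∂y · ∂y/∂w = -6 × 0 = 0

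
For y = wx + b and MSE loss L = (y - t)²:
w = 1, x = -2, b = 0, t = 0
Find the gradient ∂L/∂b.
∂L/∂b = -4

y = wx + b = (1)(-2) + 0 = -2
∂L/∂y = 2(y - t) = 2(-2 - 0) = -4
∂y/∂b = 1
∂L/∂b = ∂L/∂y · ∂y/∂b = -4 × 1 = -4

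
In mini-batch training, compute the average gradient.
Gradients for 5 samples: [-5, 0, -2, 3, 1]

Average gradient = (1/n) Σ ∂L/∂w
Average gradient = -0.6

Average = (1/5)(-5 + 0 + -2 + 3 + 1) = -3/5 = -0.6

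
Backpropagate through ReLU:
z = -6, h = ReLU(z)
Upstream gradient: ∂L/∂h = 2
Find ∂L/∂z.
∂L/∂z = 0

h = ReLU(-6) = 0
Since z < 0: ∂h/∂z = 0
∂L/∂z = ∂L/∂h · ∂h/∂z = 2 × 0 = 0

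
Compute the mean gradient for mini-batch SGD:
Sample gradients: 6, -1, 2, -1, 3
Average gradient = 1.8

Average = (1/5)(6 + -1 + 2 + -1 + 3) = 9/5 = 1.8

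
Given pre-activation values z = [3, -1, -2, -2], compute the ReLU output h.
h = [3, 0, 0, 0]

ReLU applied element-wise: max(0,3)=3, max(0,-1)=0, max(0,-2)=0, max(0,-2)=0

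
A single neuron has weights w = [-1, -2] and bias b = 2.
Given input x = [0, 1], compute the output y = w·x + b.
y = 0

y = (-1)(0) + (-2)(1) + 2 = 0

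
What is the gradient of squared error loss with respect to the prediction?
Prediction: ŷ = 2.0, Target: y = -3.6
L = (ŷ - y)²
∂L/∂ŷ = 11.2

∂L/∂ŷ = 2(ŷ - y) = 2(2.0 - -3.6) = 2(5.6) = 11.2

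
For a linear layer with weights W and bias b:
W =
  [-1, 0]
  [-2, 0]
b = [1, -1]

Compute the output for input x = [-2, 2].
y = [3, 3]

Wx = [-1×-2 + 0×2, -2×-2 + 0×2]
   = [2, 4]
y = Wx + b = [2 + 1, 4 + -1] = [3, 3]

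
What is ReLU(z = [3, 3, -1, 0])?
h = [3, 3, 0, 0]

ReLU applied element-wise: max(0,3)=3, max(0,3)=3, max(0,-1)=0, max(0,0)=0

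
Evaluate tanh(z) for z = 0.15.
0.1489

tanh(0.15) = (e^(0.15) - e^(-0.15))/(e^(0.15) + e^(-0.15)) = 0.1489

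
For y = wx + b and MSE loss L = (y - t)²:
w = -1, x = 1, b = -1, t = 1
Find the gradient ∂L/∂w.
∂L/∂w = -6

y = wx + b = (-1)(1) + -1 = -2
∂L/∂y = 2(y - t) = 2(-2 - 1) = -6
∂y/∂w = x = 1
∂L/∂w = ∂L/∂y · ∂y/∂w = -6 × 1 = -6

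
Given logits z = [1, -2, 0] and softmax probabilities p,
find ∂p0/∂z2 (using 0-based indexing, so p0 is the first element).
∂p0/∂z2 = -0.183

p = softmax(z) = [0.7054, 0.03512, 0.2595]
p0 = 0.7054, p2 = 0.2595

∂p0/∂z2 = -p0 × p2 = -0.7054 × 0.2595 = -0.183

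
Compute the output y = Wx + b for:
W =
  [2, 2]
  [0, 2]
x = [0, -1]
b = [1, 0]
y = [-1, -2]

Wx = [2×0 + 2×-1, 0×0 + 2×-1]
   = [-2, -2]
y = Wx + b = [-2 + 1, -2 + 0] = [-1, -2]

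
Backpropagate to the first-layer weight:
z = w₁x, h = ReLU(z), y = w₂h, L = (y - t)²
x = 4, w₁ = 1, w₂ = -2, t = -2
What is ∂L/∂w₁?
∂L/∂w₁ = 96

Forward pass:
z = w₁x = 1×4 = 4
h = ReLU(4) = 4
y = w₂h = -2×4 = -8

Backward pass:
∂L/∂y = 2(y - t) = 2(-8 - -2) = -12
∂y/∂h = w₂ = -2
∂h/∂z = 1 (ReLU derivative)
∂z/∂w₁ = x = 4

∂L/∂w₁ = -12 × -2 × 1 × 4 = 96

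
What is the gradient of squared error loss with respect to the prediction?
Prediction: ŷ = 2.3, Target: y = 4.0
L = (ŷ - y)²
∂L/∂ŷ = -3.4

∂L/∂ŷ = 2(ŷ - y) = 2(2.3 - 4.0) = 2(-1.7) = -3.4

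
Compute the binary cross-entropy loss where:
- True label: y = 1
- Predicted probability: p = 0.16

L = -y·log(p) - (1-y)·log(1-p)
L = 1.833

L = -1·log(0.16) - 0·log(0.84) = -log(0.16) = 1.833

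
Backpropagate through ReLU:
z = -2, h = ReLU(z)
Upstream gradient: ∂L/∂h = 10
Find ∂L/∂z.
∂L/∂z = 0

h = ReLU(-2) = 0
Since z < 0: ∂h/∂z = 0
∂L/∂z = ∂L/∂h · ∂h/∂z = 10 × 0 = 0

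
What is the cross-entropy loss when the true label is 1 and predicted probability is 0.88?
L = 0.1278

L = -1·log(0.88) - 0·log(0.12) = -log(0.88) = 0.1278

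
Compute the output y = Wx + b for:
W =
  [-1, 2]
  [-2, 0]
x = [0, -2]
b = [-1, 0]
y = [-5, 0]

Wx = [-1×0 + 2×-2, -2×0 + 0×-2]
   = [-4, 0]
y = Wx + b = [-4 + -1, 0 + 0] = [-5, 0]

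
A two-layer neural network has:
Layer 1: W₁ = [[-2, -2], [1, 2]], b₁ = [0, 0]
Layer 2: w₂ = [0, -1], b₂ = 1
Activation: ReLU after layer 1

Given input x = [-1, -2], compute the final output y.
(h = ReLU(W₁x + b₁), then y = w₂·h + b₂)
y = 1

Layer 1 pre-activation: z₁ = [6, -5]
After ReLU: h = [6, 0]
Layer 2 output: y = 0×6 + -1×0 + 1 = 1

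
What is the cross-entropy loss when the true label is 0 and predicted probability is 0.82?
L = 1.715

L = -0·log(0.82) - 1·log(0.18) = -log(0.18) = 1.715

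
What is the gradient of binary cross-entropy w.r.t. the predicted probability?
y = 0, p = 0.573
∂L/∂p = 2.342

∂L/∂p = -y/p + (1-y)/(1-p) = 0 + 1/0.427 = 2.342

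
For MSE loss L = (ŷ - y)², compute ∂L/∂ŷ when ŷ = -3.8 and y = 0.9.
∂L/∂ŷ = -9.4

∂L/∂ŷ = 2(ŷ - y) = 2(-3.8 - 0.9) = 2(-4.7) = -9.4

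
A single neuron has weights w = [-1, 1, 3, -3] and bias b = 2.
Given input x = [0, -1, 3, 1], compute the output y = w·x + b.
y = 7

y = (-1)(0) + (1)(-1) + (3)(3) + (-3)(1) + 2 = 7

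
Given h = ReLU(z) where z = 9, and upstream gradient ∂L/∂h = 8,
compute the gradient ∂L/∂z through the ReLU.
∂L/∂z = 8

h = ReLU(9) = 9
Since z > 0: ∂h/∂z = 1
∂L/∂z = ∂L/∂h · ∂h/∂z = 8 × 1 = 8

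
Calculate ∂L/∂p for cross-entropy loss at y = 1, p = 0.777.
∂L/∂p = -1.287

∂L/∂p = -y/p + (1-y)/(1-p) = -1/0.777 + 0 = -1.287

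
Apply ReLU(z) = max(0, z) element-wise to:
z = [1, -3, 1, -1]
h = [1, 0, 1, 0]

ReLU applied element-wise: max(0,1)=1, max(0,-3)=0, max(0,1)=1, max(0,-1)=0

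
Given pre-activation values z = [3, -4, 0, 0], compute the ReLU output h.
h = [3, 0, 0, 0]

ReLU applied element-wise: max(0,3)=3, max(0,-4)=0, max(0,0)=0, max(0,0)=0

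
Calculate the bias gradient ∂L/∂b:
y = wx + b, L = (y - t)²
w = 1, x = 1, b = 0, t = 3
∂L/∂b = -4

y = wx + b = (1)(1) + 0 = 1
∂L/∂y = 2(y - t) = 2(1 - 3) = -4
∂y/∂b = 1
∂L/∂b = ∂L/∂y · ∂y/∂b = -4 × 1 = -4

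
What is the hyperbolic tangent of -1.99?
-0.9633

tanh(-1.99) = (e^(-1.99) - e^(1.99))/(e^(-1.99) + e^(1.99)) = -0.9633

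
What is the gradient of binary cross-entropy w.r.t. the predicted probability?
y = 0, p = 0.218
∂L/∂p = 1.279

∂L/∂p = -y/p + (1-y)/(1-p) = 0 + 1/0.782 = 1.279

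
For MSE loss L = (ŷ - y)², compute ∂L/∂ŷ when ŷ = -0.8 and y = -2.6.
∂L/∂ŷ = 3.6

∂L/∂ŷ = 2(ŷ - y) = 2(-0.8 - -2.6) = 2(1.8) = 3.6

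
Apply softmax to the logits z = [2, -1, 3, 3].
p = [0.1542, 0.0077, 0.4191, 0.4191]

exp(z) = [7.389, 0.3679, 20.09, 20.09]
Sum = 47.93
p = [0.1542, 0.0077, 0.4191, 0.4191]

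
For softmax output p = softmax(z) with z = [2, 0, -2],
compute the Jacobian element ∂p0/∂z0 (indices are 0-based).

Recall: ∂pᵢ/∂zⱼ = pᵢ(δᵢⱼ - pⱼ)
∂p0/∂z0 = 0.1154

p = softmax(z) = [0.8668, 0.1173, 0.01588]
p0 = 0.8668

∂p0/∂z0 = p0(1 - p0) = 0.8668 × (1 - 0.8668) = 0.1154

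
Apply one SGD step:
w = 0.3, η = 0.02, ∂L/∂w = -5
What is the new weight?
w_new = 0.4

w_new = w - η·∂L/∂w = 0.3 - 0.02×(-5) = 0.3 - (-0.1) = 0.4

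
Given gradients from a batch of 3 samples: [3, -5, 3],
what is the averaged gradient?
Average gradient = 0.3333

Average = (1/3)(3 + -5 + 3) = 1/3 = 0.3333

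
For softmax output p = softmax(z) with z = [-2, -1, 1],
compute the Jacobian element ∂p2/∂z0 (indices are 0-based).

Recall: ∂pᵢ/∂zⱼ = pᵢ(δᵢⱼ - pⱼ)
∂p2/∂z0 = -0.03545

p = softmax(z) = [0.04201, 0.1142, 0.8438]
p2 = 0.8438, p0 = 0.04201

∂p2/∂z0 = -p2 × p0 = -0.8438 × 0.04201 = -0.03545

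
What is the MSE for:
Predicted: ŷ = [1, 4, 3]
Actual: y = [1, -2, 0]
MSE = 15

MSE = (1/3)((1-1)² + (4--2)² + (3-0)²) = (1/3)(0 + 36 + 9) = 15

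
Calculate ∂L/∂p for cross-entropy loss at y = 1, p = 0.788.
∂L/∂p = -1.269

∂L/∂p = -y/p + (1-y)/(1-p) = -1/0.788 + 0 = -1.269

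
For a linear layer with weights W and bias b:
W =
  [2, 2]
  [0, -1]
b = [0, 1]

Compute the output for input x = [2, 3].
y = [10, -2]

Wx = [2×2 + 2×3, 0×2 + -1×3]
   = [10, -3]
y = Wx + b = [10 + 0, -3 + 1] = [10, -2]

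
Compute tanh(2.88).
0.9937

tanh(2.88) = (e^(2.88) - e^(-2.88))/(e^(2.88) + e^(-2.88)) = 0.9937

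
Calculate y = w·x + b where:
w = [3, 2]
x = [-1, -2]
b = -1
y = -8

y = (3)(-1) + (2)(-2) + -1 = -8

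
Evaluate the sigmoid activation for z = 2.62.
0.9321

sigmoid(2.62) = 1/(1 + e^(-2.62)) = 1/(1 + 0.0728) = 0.9321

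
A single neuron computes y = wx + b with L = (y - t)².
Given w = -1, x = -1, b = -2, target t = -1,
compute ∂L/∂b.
∂L/∂b = 0

y = wx + b = (-1)(-1) + -2 = -1
∂L/∂y = 2(y - t) = 2(-1 - -1) = 0
∂y/∂b = 1
∂L/∂b = ∂L/∂y · ∂y/∂b = 0 × 1 = 0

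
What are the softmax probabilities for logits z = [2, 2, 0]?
p = [0.4683, 0.4683, 0.0634]

exp(z) = [7.389, 7.389, 1]
Sum = 15.78
p = [0.4683, 0.4683, 0.0634]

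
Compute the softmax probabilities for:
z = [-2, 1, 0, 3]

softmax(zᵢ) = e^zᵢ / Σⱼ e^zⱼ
p = [0.0057, 0.1135, 0.0418, 0.839]

exp(z) = [0.1353, 2.718, 1, 20.09]
Sum = 23.94
p = [0.0057, 0.1135, 0.0418, 0.839]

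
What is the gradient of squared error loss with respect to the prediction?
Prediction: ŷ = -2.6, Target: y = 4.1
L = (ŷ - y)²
∂L/∂ŷ = -13.4

∂L/∂ŷ = 2(ŷ - y) = 2(-2.6 - 4.1) = 2(-6.7) = -13.4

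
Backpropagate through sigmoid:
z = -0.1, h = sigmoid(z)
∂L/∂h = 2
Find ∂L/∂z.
∂L/∂z = 0.4988

σ(-0.1) = 0.475
σ'(-0.1) = σ(-0.1)(1 - σ(-0.1)) = 0.475 × 0.525 = 0.2494
∂L/∂z = ∂L/∂h · σ'(z) = 2 × 0.2494 = 0.4988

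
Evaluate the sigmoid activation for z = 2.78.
0.9416

sigmoid(2.78) = 1/(1 + e^(-2.78)) = 1/(1 + 0.06204) = 0.9416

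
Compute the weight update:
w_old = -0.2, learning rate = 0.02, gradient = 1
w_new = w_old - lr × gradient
w_new = -0.22

w_new = w - η·∂L/∂w = -0.2 - 0.02×(1) = -0.2 - (0.02) = -0.22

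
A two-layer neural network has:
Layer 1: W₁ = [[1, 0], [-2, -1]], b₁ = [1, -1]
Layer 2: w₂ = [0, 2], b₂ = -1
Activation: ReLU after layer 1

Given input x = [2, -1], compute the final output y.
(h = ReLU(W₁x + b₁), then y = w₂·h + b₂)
y = -1

Layer 1 pre-activation: z₁ = [3, -4]
After ReLU: h = [3, 0]
Layer 2 output: y = 0×3 + 2×0 + -1 = -1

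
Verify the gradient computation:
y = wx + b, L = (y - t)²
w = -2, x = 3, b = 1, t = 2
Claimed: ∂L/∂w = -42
Correct

y = (-2)(3) + 1 = -5
∂L/∂y = 2(y - t) = 2(-5 - 2) = -14
∂y/∂w = x = 3
∂L/∂w = -14 × 3 = -42

Claimed value: -42
Correct: The correct gradient is -42.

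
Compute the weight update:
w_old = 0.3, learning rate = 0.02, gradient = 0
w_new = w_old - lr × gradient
w_new = 0.3

w_new = w - η·∂L/∂w = 0.3 - 0.02×(0) = 0.3 - (0) = 0.3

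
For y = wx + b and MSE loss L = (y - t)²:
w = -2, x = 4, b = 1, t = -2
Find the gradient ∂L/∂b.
∂L/∂b = -10

y = wx + b = (-2)(4) + 1 = -7
∂L/∂y = 2(y - t) = 2(-7 - -2) = -10
∂y/∂b = 1
∂L/∂b = ∂L/∂y · ∂y/∂b = -10 × 1 = -10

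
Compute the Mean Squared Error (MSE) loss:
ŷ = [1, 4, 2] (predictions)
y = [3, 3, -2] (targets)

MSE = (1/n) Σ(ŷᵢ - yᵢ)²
MSE = 7

MSE = (1/3)((1-3)² + (4-3)² + (2--2)²) = (1/3)(4 + 1 + 16) = 7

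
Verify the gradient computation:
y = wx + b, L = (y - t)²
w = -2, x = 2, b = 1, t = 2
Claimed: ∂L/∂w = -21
Incorrect

y = (-2)(2) + 1 = -3
∂L/∂y = 2(y - t) = 2(-3 - 2) = -10
∂y/∂w = x = 2
∂L/∂w = -10 × 2 = -20

Claimed value: -21
Incorrect: The correct gradient is -20.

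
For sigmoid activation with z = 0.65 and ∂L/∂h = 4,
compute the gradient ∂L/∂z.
∂L/∂z = 0.9014

σ(0.65) = 0.657
σ'(0.65) = σ(0.65)(1 - σ(0.65)) = 0.657 × 0.343 = 0.2253
∂L/∂z = ∂L/∂h · σ'(z) = 4 × 0.2253 = 0.9014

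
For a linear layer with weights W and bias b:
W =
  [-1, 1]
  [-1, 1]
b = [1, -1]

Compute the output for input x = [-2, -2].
y = [1, -1]

Wx = [-1×-2 + 1×-2, -1×-2 + 1×-2]
   = [0, 0]
y = Wx + b = [0 + 1, 0 + -1] = [1, -1]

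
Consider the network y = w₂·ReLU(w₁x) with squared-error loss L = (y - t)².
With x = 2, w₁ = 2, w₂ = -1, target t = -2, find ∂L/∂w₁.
∂L/∂w₁ = 8

Forward pass:
z = w₁x = 2×2 = 4
h = ReLU(4) = 4
y = w₂h = -1×4 = -4

Backward pass:
∂L/∂y = 2(y - t) = 2(-4 - -2) = -4
∂y/∂h = w₂ = -1
∂h/∂z = 1 (ReLU derivative)
∂z/∂w₁ = x = 2

∂L/∂w₁ = -4 × -1 × 1 × 2 = 8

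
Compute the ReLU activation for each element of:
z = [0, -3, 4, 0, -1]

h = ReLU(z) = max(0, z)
h = [0, 0, 4, 0, 0]

ReLU applied element-wise: max(0,0)=0, max(0,-3)=0, max(0,4)=4, max(0,0)=0, max(0,-1)=0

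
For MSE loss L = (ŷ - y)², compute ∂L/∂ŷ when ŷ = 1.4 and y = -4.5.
∂L/∂ŷ = 11.8

∂L/∂ŷ = 2(ŷ - y) = 2(1.4 - -4.5) = 2(5.9) = 11.8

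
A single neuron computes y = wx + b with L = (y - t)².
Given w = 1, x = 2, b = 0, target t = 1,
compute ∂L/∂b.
∂L/∂b = 2

y = wx + b = (1)(2) + 0 = 2
∂L/∂y = 2(y - t) = 2(2 - 1) = 2
∂y/∂b = 1
∂L/∂b = ∂L/∂y · ∂y/∂b = 2 × 1 = 2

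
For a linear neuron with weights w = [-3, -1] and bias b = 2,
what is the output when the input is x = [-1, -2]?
y = 7

y = (-3)(-1) + (-1)(-2) + 2 = 7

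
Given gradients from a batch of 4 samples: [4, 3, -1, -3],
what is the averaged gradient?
Average gradient = 0.75

Average = (1/4)(4 + 3 + -1 + -3) = 3/4 = 0.75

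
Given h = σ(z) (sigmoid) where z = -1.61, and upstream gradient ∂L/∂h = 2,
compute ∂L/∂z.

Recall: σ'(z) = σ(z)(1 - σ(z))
∂L/∂z = 0.2777

σ(-1.61) = 0.1666
σ'(-1.61) = σ(-1.61)(1 - σ(-1.61)) = 0.1666 × 0.8334 = 0.1388
∂L/∂z = ∂L/∂h · σ'(z) = 2 × 0.1388 = 0.2777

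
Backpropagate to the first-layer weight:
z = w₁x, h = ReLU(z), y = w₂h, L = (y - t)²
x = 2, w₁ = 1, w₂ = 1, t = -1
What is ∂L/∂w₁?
∂L/∂w₁ = 12

Forward pass:
z = w₁x = 1×2 = 2
h = ReLU(2) = 2
y = w₂h = 1×2 = 2

Backward pass:
∂L/∂y = 2(y - t) = 2(2 - -1) = 6
∂y/∂h = w₂ = 1
∂h/∂z = 1 (ReLU derivative)
∂z/∂w₁ = x = 2

∂L/∂w₁ = 6 × 1 × 1 × 2 = 12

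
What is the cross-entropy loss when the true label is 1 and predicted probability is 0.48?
L = 0.734

L = -1·log(0.48) - 0·log(0.52) = -log(0.48) = 0.734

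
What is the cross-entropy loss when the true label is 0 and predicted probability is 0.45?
L = 0.5978

L = -0·log(0.45) - 1·log(0.55) = -log(0.55) = 0.5978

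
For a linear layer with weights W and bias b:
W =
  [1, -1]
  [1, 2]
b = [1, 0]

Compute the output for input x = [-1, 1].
y = [-1, 1]

Wx = [1×-1 + -1×1, 1×-1 + 2×1]
   = [-2, 1]
y = Wx + b = [-2 + 1, 1 + 0] = [-1, 1]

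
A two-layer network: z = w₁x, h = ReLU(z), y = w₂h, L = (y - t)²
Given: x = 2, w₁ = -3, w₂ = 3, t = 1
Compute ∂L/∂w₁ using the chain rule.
∂L/∂w₁ = 0

Forward pass:
z = w₁x = -3×2 = -6
h = ReLU(-6) = 0
y = w₂h = 3×0 = 0

Backward pass:
∂L/∂y = 2(y - t) = 2(0 - 1) = -2
∂y/∂h = w₂ = 3
∂h/∂z = 0 (ReLU derivative)
∂z/∂w₁ = x = 2

∂L/∂w₁ = -2 × 3 × 0 × 2 = 0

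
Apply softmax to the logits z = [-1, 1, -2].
p = [0.1142, 0.8438, 0.042]

exp(z) = [0.3679, 2.718, 0.1353]
Sum = 3.221
p = [0.1142, 0.8438, 0.042]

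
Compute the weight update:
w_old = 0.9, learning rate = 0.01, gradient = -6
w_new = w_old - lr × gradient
w_new = 0.96

w_new = w - η·∂L/∂w = 0.9 - 0.01×(-6) = 0.9 - (-0.06) = 0.96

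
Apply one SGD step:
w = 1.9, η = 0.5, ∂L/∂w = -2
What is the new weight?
w_new = 2.9

w_new = w - η·∂L/∂w = 1.9 - 0.5×(-2) = 1.9 - (-1) = 2.9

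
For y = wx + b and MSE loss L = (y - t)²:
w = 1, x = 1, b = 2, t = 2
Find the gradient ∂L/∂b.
∂L/∂b = 2

y = wx + b = (1)(1) + 2 = 3
∂L/∂y = 2(y - t) = 2(3 - 2) = 2
∂y/∂b = 1
∂L/∂b = ∂L/∂y · ∂y/∂b = 2 × 1 = 2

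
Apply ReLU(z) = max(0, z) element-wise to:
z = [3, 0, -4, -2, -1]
h = [3, 0, 0, 0, 0]

ReLU applied element-wise: max(0,3)=3, max(0,0)=0, max(0,-4)=0, max(0,-2)=0, max(0,-1)=0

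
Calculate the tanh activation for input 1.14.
0.8144

tanh(1.14) = (e^(1.14) - e^(-1.14))/(e^(1.14) + e^(-1.14)) = 0.8144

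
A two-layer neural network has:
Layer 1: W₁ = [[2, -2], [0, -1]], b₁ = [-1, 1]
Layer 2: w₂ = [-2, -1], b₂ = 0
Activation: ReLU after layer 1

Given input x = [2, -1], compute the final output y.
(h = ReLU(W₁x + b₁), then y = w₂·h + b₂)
y = -12

Layer 1 pre-activation: z₁ = [5, 2]
After ReLU: h = [5, 2]
Layer 2 output: y = -2×5 + -1×2 + 0 = -12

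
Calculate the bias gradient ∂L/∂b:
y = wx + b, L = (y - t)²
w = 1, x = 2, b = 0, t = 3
∂L/∂b = -2

y = wx + b = (1)(2) + 0 = 2
∂L/∂y = 2(y - t) = 2(2 - 3) = -2
∂y/∂b = 1
∂L/∂b = ∂L/∂y · ∂y/∂b = -2 × 1 = -2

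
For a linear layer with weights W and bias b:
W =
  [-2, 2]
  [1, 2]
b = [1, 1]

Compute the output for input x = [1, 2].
y = [3, 6]

Wx = [-2×1 + 2×2, 1×1 + 2×2]
   = [2, 5]
y = Wx + b = [2 + 1, 5 + 1] = [3, 6]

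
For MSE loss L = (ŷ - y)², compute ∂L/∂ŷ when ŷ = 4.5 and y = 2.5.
∂L/∂ŷ = 4.0

∂L/∂ŷ = 2(ŷ - y) = 2(4.5 - 2.5) = 2(2.0) = 4.0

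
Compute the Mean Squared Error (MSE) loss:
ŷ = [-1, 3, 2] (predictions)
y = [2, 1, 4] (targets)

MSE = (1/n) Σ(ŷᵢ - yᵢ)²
MSE = 5.667

MSE = (1/3)((-1-2)² + (3-1)² + (2-4)²) = (1/3)(9 + 4 + 4) = 5.667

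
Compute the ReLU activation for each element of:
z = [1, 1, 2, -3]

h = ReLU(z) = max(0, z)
h = [1, 1, 2, 0]

ReLU applied element-wise: max(0,1)=1, max(0,1)=1, max(0,2)=2, max(0,-3)=0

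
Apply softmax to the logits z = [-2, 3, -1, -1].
p = [0.0065, 0.9584, 0.0176, 0.0176]

exp(z) = [0.1353, 20.09, 0.3679, 0.3679]
Sum = 20.96
p = [0.0065, 0.9584, 0.0176, 0.0176]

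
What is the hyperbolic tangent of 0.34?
0.3275

tanh(0.34) = (e^(0.34) - e^(-0.34))/(e^(0.34) + e^(-0.34)) = 0.3275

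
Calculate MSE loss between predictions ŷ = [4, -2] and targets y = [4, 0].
MSE = 2

MSE = (1/2)((4-4)² + (-2-0)²) = (1/2)(0 + 4) = 2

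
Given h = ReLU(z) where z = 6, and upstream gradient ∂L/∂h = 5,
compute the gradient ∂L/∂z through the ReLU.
∂L/∂z = 5

h = ReLU(6) = 6
Since z > 0: ∂h/∂z = 1
∂L/∂z = ∂L/∂h · ∂h/∂z = 5 × 1 = 5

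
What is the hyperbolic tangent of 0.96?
0.7443

tanh(0.96) = (e^(0.96) - e^(-0.96))/(e^(0.96) + e^(-0.96)) = 0.7443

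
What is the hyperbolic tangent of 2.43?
0.9846

tanh(2.43) = (e^(2.43) - e^(-2.43))/(e^(2.43) + e^(-2.43)) = 0.9846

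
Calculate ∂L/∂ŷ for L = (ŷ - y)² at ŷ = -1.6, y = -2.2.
∂L/∂ŷ = 1.2

∂L/∂ŷ = 2(ŷ - y) = 2(-1.6 - -2.2) = 2(0.6) = 1.2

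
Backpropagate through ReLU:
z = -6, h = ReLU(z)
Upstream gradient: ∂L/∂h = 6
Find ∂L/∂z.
∂L/∂z = 0

h = ReLU(-6) = 0
Since z < 0: ∂h/∂z = 0
∂L/∂z = ∂L/∂h · ∂h/∂z = 6 × 0 = 0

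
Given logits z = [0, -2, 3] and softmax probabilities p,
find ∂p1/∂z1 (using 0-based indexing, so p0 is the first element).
∂p1/∂z1 = 0.006337

p = softmax(z) = [0.04712, 0.006377, 0.9465]
p1 = 0.006377

∂p1/∂z1 = p1(1 - p1) = 0.006377 × (1 - 0.006377) = 0.006337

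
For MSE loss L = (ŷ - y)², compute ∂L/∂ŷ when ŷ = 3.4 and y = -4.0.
∂L/∂ŷ = 14.8

∂L/∂ŷ = 2(ŷ - y) = 2(3.4 - -4.0) = 2(7.4) = 14.8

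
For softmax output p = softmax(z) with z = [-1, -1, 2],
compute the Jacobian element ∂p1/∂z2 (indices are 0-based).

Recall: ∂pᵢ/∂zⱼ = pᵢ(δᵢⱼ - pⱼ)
∂p1/∂z2 = -0.04118

p = softmax(z) = [0.04528, 0.04528, 0.9094]
p1 = 0.04528, p2 = 0.9094

∂p1/∂z2 = -p1 × p2 = -0.04528 × 0.9094 = -0.04118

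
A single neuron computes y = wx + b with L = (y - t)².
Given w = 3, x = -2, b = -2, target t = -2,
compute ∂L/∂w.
∂L/∂w = 24

y = wx + b = (3)(-2) + -2 = -8
∂L/∂y = 2(y - t) = 2(-8 - -2) = -12
∂y/∂w = x = -2
∂L/∂w = ∂L/∂y · ∂y/∂w = -12 × -2 = 24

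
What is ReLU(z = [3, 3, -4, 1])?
h = [3, 3, 0, 1]

ReLU applied element-wise: max(0,3)=3, max(0,3)=3, max(0,-4)=0, max(0,1)=1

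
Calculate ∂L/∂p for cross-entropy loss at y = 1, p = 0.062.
∂L/∂p = -16.13

∂L/∂p = -y/p + (1-y)/(1-p) = -1/0.062 + 0 = -16.13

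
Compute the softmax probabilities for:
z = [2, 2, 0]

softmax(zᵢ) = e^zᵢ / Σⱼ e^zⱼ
p = [0.4683, 0.4683, 0.0634]

exp(z) = [7.389, 7.389, 1]
Sum = 15.78
p = [0.4683, 0.4683, 0.0634]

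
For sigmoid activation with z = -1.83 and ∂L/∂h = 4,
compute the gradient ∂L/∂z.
∂L/∂z = 0.4765

σ(-1.83) = 0.1382
σ'(-1.83) = σ(-1.83)(1 - σ(-1.83)) = 0.1382 × 0.8618 = 0.1191
∂L/∂z = ∂L/∂h · σ'(z) = 4 × 0.1191 = 0.4765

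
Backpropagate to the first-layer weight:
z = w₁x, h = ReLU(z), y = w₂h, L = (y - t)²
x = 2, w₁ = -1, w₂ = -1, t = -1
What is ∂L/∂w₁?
∂L/∂w₁ = 0

Forward pass:
z = w₁x = -1×2 = -2
h = ReLU(-2) = 0
y = w₂h = -1×0 = 0

Backward pass:
∂L/∂y = 2(y - t) = 2(0 - -1) = 2
∂y/∂h = w₂ = -1
∂h/∂z = 0 (ReLU derivative)
∂z/∂w₁ = x = 2

∂L/∂w₁ = 2 × -1 × 0 × 2 = 0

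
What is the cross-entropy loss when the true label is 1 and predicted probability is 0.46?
L = 0.7765

L = -1·log(0.46) - 0·log(0.54) = -log(0.46) = 0.7765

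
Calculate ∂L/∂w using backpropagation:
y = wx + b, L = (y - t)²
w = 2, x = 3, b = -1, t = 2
∂L/∂w = 18

y = wx + b = (2)(3) + -1 = 5
∂L/∂y = 2(y - t) = 2(5 - 2) = 6
∂y/∂w = x = 3
∂L/∂w = ∂L/∂y · ∂y/∂w = 6 × 3 = 18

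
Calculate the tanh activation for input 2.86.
0.9935

tanh(2.86) = (e^(2.86) - e^(-2.86))/(e^(2.86) + e^(-2.86)) = 0.9935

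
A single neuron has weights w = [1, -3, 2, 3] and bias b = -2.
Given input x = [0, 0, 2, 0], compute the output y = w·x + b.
y = 2

y = (1)(0) + (-3)(0) + (2)(2) + (3)(0) + -2 = 2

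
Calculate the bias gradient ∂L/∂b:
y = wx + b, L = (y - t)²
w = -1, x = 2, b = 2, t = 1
∂L/∂b = -2

y = wx + b = (-1)(2) + 2 = 0
∂L/∂y = 2(y - t) = 2(0 - 1) = -2
∂y/∂b = 1
∂L/∂b = ∂L/∂y · ∂y/∂b = -2 × 1 = -2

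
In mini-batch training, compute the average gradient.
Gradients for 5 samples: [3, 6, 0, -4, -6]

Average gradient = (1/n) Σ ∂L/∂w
Average gradient = -0.2

Average = (1/5)(3 + 6 + 0 + -4 + -6) = -1/5 = -0.2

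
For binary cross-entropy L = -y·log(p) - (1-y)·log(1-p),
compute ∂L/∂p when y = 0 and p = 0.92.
∂L/∂p = 12.5

∂L/∂p = -y/p + (1-y)/(1-p) = 0 + 1/0.08 = 12.5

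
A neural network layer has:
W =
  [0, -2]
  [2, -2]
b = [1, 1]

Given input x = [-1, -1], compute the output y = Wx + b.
y = [3, 1]

Wx = [0×-1 + -2×-1, 2×-1 + -2×-1]
   = [2, 0]
y = Wx + b = [2 + 1, 0 + 1] = [3, 1]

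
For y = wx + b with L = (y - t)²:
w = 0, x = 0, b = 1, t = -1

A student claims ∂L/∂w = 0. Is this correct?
Correct

y = (0)(0) + 1 = 1
∂L/∂y = 2(y - t) = 2(1 - -1) = 4
∂y/∂w = x = 0
∂L/∂w = 4 × 0 = 0

Claimed value: 0
Correct: The correct gradient is 0.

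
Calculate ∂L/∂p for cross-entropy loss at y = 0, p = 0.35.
∂L/∂p = 1.538

∂L/∂p = -y/p + (1-y)/(1-p) = 0 + 1/0.65 = 1.538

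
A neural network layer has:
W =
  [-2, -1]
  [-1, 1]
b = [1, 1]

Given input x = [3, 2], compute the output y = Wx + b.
y = [-7, 0]

Wx = [-2×3 + -1×2, -1×3 + 1×2]
   = [-8, -1]
y = Wx + b = [-8 + 1, -1 + 1] = [-7, 0]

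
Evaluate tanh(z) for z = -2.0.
-0.964

tanh(-2.0) = (e^(-2.0) - e^(2.0))/(e^(-2.0) + e^(2.0)) = -0.964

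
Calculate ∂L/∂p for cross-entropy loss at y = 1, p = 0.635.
∂L/∂p = -1.575

∂L/∂p = -y/p + (1-y)/(1-p) = -1/0.635 + 0 = -1.575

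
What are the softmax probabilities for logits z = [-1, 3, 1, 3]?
p = [0.0085, 0.4643, 0.0628, 0.4643]

exp(z) = [0.3679, 20.09, 2.718, 20.09]
Sum = 43.26
p = [0.0085, 0.4643, 0.0628, 0.4643]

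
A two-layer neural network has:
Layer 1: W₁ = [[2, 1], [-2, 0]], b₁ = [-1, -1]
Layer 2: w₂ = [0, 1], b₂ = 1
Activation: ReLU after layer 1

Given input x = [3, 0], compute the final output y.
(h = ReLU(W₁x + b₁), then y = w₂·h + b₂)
y = 1

Layer 1 pre-activation: z₁ = [5, -7]
After ReLU: h = [5, 0]
Layer 2 output: y = 0×5 + 1×0 + 1 = 1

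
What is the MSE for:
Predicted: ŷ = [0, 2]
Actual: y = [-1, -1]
MSE = 5

MSE = (1/2)((0--1)² + (2--1)²) = (1/2)(1 + 9) = 5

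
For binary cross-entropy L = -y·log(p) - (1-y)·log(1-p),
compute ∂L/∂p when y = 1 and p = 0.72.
∂L/∂p = -1.389

∂L/∂p = -y/p + (1-y)/(1-p) = -1/0.72 + 0 = -1.389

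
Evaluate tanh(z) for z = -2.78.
-0.9923

tanh(-2.78) = (e^(-2.78) - e^(2.78))/(e^(-2.78) + e^(2.78)) = -0.9923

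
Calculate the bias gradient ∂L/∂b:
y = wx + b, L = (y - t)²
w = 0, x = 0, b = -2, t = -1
∂L/∂b = -2

y = wx + b = (0)(0) + -2 = -2
∂L/∂y = 2(y - t) = 2(-2 - -1) = -2
∂y/∂b = 1
∂L/∂b = ∂L/∂y · ∂y/∂b = -2 × 1 = -2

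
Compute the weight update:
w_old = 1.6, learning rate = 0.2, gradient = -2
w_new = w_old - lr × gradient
w_new = 2

w_new = w - η·∂L/∂w = 1.6 - 0.2×(-2) = 1.6 - (-0.4) = 2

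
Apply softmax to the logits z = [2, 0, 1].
p = [0.6652, 0.09, 0.2447]

exp(z) = [7.389, 1, 2.718]
Sum = 11.11
p = [0.6652, 0.09, 0.2447]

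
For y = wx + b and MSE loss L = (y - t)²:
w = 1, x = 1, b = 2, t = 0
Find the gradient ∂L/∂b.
∂L/∂b = 6

y = wx + b = (1)(1) + 2 = 3
∂L/∂y = 2(y - t) = 2(3 - 0) = 6
∂y/∂b = 1
∂L/∂b = ∂L/∂y · ∂y/∂b = 6 × 1 = 6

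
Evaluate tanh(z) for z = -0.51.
-0.4699

tanh(-0.51) = (e^(-0.51) - e^(0.51))/(e^(-0.51) + e^(0.51)) = -0.4699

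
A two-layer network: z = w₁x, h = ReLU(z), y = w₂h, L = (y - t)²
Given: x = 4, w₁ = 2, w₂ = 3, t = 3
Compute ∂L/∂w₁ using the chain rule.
∂L/∂w₁ = 504

Forward pass:
z = w₁x = 2×4 = 8
h = ReLU(8) = 8
y = w₂h = 3×8 = 24

Backward pass:
∂L/∂y = 2(y - t) = 2(24 - 3) = 42
∂y/∂h = w₂ = 3
∂h/∂z = 1 (ReLU derivative)
∂z/∂w₁ = x = 4

∂L/∂w₁ = 42 × 3 × 1 × 4 = 504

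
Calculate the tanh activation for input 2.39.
0.9833

tanh(2.39) = (e^(2.39) - e^(-2.39))/(e^(2.39) + e^(-2.39)) = 0.9833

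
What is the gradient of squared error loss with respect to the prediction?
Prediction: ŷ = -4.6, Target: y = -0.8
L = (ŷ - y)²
∂L/∂ŷ = -7.6

∂L/∂ŷ = 2(ŷ - y) = 2(-4.6 - -0.8) = 2(-3.8) = -7.6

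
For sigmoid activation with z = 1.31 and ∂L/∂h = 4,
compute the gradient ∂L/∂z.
∂L/∂z = 0.6693

σ(1.31) = 0.7875
σ'(1.31) = σ(1.31)(1 - σ(1.31)) = 0.7875 × 0.2125 = 0.1673
∂L/∂z = ∂L/∂h · σ'(z) = 4 × 0.1673 = 0.6693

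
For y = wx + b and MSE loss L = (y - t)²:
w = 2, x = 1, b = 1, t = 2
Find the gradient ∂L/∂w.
∂L/∂w = 2

y = wx + b = (2)(1) + 1 = 3
∂L/∂y = 2(y - t) = 2(3 - 2) = 2
∂y/∂w = x = 1
∂L/∂w = ∂L/∂y · ∂y/∂w = 2 × 1 = 2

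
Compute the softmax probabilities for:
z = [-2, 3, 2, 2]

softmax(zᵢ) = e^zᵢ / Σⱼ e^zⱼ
p = [0.0039, 0.5739, 0.2111, 0.2111]

exp(z) = [0.1353, 20.09, 7.389, 7.389]
Sum = 35
p = [0.0039, 0.5739, 0.2111, 0.2111]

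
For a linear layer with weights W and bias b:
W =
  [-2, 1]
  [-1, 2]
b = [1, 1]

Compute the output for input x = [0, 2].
y = [3, 5]

Wx = [-2×0 + 1×2, -1×0 + 2×2]
   = [2, 4]
y = Wx + b = [2 + 1, 4 + 1] = [3, 5]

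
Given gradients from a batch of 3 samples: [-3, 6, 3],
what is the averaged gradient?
Average gradient = 2

Average = (1/3)(-3 + 6 + 3) = 6/3 = 2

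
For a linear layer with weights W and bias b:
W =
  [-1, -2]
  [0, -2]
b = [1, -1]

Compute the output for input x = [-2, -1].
y = [5, 1]

Wx = [-1×-2 + -2×-1, 0×-2 + -2×-1]
   = [4, 2]
y = Wx + b = [4 + 1, 2 + -1] = [5, 1]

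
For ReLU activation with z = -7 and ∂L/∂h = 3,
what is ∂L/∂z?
∂L/∂z = 0

h = ReLU(-7) = 0
Since z < 0: ∂h/∂z = 0
∂L/∂z = ∂L/∂h · ∂h/∂z = 3 × 0 = 0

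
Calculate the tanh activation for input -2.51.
-0.9869

tanh(-2.51) = (e^(-2.51) - e^(2.51))/(e^(-2.51) + e^(2.51)) = -0.9869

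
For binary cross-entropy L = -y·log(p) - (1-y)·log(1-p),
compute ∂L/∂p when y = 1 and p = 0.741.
∂L/∂p = -1.35

∂L/∂p = -y/p + (1-y)/(1-p) = -1/0.741 + 0 = -1.35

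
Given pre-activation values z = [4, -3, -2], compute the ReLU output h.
h = [4, 0, 0]

ReLU applied element-wise: max(0,4)=4, max(0,-3)=0, max(0,-2)=0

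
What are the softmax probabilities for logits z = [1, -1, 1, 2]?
p = [0.206, 0.0279, 0.206, 0.5601]

exp(z) = [2.718, 0.3679, 2.718, 7.389]
Sum = 13.19
p = [0.206, 0.0279, 0.206, 0.5601]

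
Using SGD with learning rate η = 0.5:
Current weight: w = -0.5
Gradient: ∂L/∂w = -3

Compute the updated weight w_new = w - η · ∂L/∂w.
w_new = 1

w_new = w - η·∂L/∂w = -0.5 - 0.5×(-3) = -0.5 - (-1.5) = 1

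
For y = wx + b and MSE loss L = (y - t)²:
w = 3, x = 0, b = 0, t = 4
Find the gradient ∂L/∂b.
∂L/∂b = -8

y = wx + b = (3)(0) + 0 = 0
∂L/∂y = 2(y - t) = 2(0 - 4) = -8
∂y/∂b = 1
∂L/∂b = ∂L/∂y · ∂y/∂b = -8 × 1 = -8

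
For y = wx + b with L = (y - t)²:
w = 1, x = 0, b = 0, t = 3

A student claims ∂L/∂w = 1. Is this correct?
Incorrect

y = (1)(0) + 0 = 0
∂L/∂y = 2(y - t) = 2(0 - 3) = -6
∂y/∂w = x = 0
∂L/∂w = -6 × 0 = 0

Claimed value: 1
Incorrect: The correct gradient is 0.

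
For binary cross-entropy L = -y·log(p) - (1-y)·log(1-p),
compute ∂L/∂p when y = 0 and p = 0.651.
∂L/∂p = 2.865

∂L/∂p = -y/p + (1-y)/(1-p) = 0 + 1/0.349 = 2.865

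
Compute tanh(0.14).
0.1391

tanh(0.14) = (e^(0.14) - e^(-0.14))/(e^(0.14) + e^(-0.14)) = 0.1391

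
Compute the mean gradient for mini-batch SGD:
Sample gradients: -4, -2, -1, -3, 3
Average gradient = -1.4

Average = (1/5)(-4 + -2 + -1 + -3 + 3) = -7/5 = -1.4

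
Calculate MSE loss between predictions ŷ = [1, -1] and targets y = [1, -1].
MSE = 0

MSE = (1/2)((1-1)² + (-1--1)²) = (1/2)(0 + 0) = 0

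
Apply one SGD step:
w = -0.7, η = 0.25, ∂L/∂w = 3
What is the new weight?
w_new = -1.45

w_new = w - η·∂L/∂w = -0.7 - 0.25×(3) = -0.7 - (0.75) = -1.45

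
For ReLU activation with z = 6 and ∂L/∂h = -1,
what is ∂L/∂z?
∂L/∂z = -1

h = ReLU(6) = 6
Since z > 0: ∂h/∂z = 1
∂L/∂z = ∂L/∂h · ∂h/∂z = -1 × 1 = -1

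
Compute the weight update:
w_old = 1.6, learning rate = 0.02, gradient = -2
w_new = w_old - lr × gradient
w_new = 1.64

w_new = w - η·∂L/∂w = 1.6 - 0.02×(-2) = 1.6 - (-0.04) = 1.64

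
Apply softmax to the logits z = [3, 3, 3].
p = [0.3333, 0.3333, 0.3333]

exp(z) = [20.09, 20.09, 20.09]
Sum = 60.26
p = [0.3333, 0.3333, 0.3333]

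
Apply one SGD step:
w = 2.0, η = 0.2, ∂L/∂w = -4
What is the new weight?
w_new = 2.8

w_new = w - η·∂L/∂w = 2.0 - 0.2×(-4) = 2.0 - (-0.8) = 2.8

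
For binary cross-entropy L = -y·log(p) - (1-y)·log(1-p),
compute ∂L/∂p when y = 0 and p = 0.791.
∂L/∂p = 4.785

∂L/∂p = -y/p + (1-y)/(1-p) = 0 + 1/0.209 = 4.785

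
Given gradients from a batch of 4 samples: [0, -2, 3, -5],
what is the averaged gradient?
Average gradient = -1

Average = (1/4)(0 + -2 + 3 + -5) = -4/4 = -1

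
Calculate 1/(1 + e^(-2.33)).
0.9113

sigmoid(2.33) = 1/(1 + e^(-2.33)) = 1/(1 + 0.0973) = 0.9113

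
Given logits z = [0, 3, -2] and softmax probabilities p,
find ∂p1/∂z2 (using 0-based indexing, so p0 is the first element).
∂p1/∂z2 = -0.006036

p = softmax(z) = [0.04712, 0.9465, 0.006377]
p1 = 0.9465, p2 = 0.006377

∂p1/∂z2 = -p1 × p2 = -0.9465 × 0.006377 = -0.006036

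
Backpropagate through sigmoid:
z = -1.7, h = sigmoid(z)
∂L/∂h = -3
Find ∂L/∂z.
∂L/∂z = -0.3918

σ(-1.7) = 0.1545
σ'(-1.7) = σ(-1.7)(1 - σ(-1.7)) = 0.1545 × 0.8455 = 0.1306
∂L/∂z = ∂L/∂h · σ'(z) = -3 × 0.1306 = -0.3918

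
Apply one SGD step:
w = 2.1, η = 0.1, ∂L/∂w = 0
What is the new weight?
w_new = 2.1

w_new = w - η·∂L/∂w = 2.1 - 0.1×(0) = 2.1 - (0) = 2.1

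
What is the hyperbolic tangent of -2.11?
-0.971

tanh(-2.11) = (e^(-2.11) - e^(2.11))/(e^(-2.11) + e^(2.11)) = -0.971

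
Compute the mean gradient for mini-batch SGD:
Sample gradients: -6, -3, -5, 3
Average gradient = -2.75

Average = (1/4)(-6 + -3 + -5 + 3) = -11/4 = -2.75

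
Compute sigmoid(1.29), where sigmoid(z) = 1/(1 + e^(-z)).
0.7841

sigmoid(1.29) = 1/(1 + e^(-1.29)) = 1/(1 + 0.2753) = 0.7841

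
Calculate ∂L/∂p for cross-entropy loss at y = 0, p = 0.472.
∂L/∂p = 1.894

∂L/∂p = -y/p + (1-y)/(1-p) = 0 + 1/0.528 = 1.894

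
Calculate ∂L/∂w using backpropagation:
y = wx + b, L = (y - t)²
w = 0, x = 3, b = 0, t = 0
∂L/∂w = 0

y = wx + b = (0)(3) + 0 = 0
∂L/∂y = 2(y - t) = 2(0 - 0) = 0
∂y/∂w = x = 3
∂L/∂w = ∂L/∂y · ∂y/∂w = 0 × 3 = 0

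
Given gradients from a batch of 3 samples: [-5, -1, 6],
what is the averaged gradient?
Average gradient = 0

Average = (1/3)(-5 + -1 + 6) = 0/3 = 0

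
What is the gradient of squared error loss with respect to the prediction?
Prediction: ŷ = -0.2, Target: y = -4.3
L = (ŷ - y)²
∂L/∂ŷ = 8.2

∂L/∂ŷ = 2(ŷ - y) = 2(-0.2 - -4.3) = 2(4.1) = 8.2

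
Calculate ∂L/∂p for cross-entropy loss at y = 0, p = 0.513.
∂L/∂p = 2.053

∂L/∂p = -y/p + (1-y)/(1-p) = 0 + 1/0.487 = 2.053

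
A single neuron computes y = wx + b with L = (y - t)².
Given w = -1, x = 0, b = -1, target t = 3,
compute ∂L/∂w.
∂L/∂w = 0

y = wx + b = (-1)(0) + -1 = -1
∂L/∂y = 2(y - t) = 2(-1 - 3) = -8
∂y/∂w = x = 0
∂L/∂w = ∂L/∂y · ∂y/∂w = -8 × 0 = 0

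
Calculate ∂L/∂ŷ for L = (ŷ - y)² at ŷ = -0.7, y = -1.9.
∂L/∂ŷ = 2.4

∂L/∂ŷ = 2(ŷ - y) = 2(-0.7 - -1.9) = 2(1.2) = 2.4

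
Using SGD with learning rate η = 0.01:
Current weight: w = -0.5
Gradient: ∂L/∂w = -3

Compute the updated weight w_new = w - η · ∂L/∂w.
w_new = -0.47

w_new = w - η·∂L/∂w = -0.5 - 0.01×(-3) = -0.5 - (-0.03) = -0.47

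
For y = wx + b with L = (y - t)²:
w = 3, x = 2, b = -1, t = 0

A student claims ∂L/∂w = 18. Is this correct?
Incorrect

y = (3)(2) + -1 = 5
∂L/∂y = 2(y - t) = 2(5 - 0) = 10
∂y/∂w = x = 2
∂L/∂w = 10 × 2 = 20

Claimed value: 18
Incorrect: The correct gradient is 20.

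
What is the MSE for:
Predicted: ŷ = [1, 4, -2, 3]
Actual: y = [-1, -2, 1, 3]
MSE = 12.25

MSE = (1/4)((1--1)² + (4--2)² + (-2-1)² + (3-3)²) = (1/4)(4 + 36 + 9 + 0) = 12.25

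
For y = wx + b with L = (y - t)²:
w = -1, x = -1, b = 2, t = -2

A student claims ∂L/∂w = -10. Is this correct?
Correct

y = (-1)(-1) + 2 = 3
∂L/∂y = 2(y - t) = 2(3 - -2) = 10
∂y/∂w = x = -1
∂L/∂w = 10 × -1 = -10

Claimed value: -10
Correct: The correct gradient is -10.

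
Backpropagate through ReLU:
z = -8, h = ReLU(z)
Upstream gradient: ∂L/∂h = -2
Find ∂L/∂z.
∂L/∂z = 0

h = ReLU(-8) = 0
Since z < 0: ∂h/∂z = 0
∂L/∂z = ∂L/∂h · ∂h/∂z = -2 × 0 = 0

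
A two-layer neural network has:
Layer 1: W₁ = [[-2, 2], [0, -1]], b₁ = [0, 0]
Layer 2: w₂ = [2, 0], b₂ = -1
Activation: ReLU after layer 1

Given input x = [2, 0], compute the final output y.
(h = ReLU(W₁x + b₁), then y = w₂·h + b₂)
y = -1

Layer 1 pre-activation: z₁ = [-4, 0]
After ReLU: h = [0, 0]
Layer 2 output: y = 2×0 + 0×0 + -1 = -1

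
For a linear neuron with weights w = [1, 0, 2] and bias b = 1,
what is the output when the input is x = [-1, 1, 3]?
y = 6

y = (1)(-1) + (0)(1) + (2)(3) + 1 = 6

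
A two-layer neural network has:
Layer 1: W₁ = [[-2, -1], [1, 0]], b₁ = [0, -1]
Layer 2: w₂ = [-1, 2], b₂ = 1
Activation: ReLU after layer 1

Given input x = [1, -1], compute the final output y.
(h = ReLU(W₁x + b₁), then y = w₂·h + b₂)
y = 1

Layer 1 pre-activation: z₁ = [-1, 0]
After ReLU: h = [0, 0]
Layer 2 output: y = -1×0 + 2×0 + 1 = 1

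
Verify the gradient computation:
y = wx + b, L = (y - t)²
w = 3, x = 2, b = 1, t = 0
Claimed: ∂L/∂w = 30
Incorrect

y = (3)(2) + 1 = 7
∂L/∂y = 2(y - t) = 2(7 - 0) = 14
∂y/∂w = x = 2
∂L/∂w = 14 × 2 = 28

Claimed value: 30
Incorrect: The correct gradient is 28.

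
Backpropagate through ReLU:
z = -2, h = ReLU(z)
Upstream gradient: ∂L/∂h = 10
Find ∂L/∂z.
∂L/∂z = 0

h = ReLU(-2) = 0
Since z < 0: ∂h/∂z = 0
∂L/∂z = ∂L/∂h · ∂h/∂z = 10 × 0 = 0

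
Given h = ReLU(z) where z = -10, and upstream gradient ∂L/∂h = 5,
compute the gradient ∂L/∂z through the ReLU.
∂L/∂z = 0

h = ReLU(-10) = 0
Since z < 0: ∂h/∂z = 0
∂L/∂z = ∂L/∂h · ∂h/∂z = 5 × 0 = 0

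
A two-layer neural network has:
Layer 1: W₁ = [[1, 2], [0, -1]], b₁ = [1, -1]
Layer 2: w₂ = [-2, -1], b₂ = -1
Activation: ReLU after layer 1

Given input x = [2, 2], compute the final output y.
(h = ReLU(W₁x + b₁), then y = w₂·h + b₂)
y = -15

Layer 1 pre-activation: z₁ = [7, -3]
After ReLU: h = [7, 0]
Layer 2 output: y = -2×7 + -1×0 + -1 = -15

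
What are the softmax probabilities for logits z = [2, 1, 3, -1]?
p = [0.2418, 0.0889, 0.6572, 0.012]

exp(z) = [7.389, 2.718, 20.09, 0.3679]
Sum = 30.56
p = [0.2418, 0.0889, 0.6572, 0.012]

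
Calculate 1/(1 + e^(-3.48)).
0.9701

sigmoid(3.48) = 1/(1 + e^(-3.48)) = 1/(1 + 0.03081) = 0.9701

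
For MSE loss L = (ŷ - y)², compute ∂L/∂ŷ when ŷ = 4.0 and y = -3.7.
∂L/∂ŷ = 15.4

∂L/∂ŷ = 2(ŷ - y) = 2(4.0 - -3.7) = 2(7.7) = 15.4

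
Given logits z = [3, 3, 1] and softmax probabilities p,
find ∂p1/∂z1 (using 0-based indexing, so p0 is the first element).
∂p1/∂z1 = 0.249

p = softmax(z) = [0.4683, 0.4683, 0.06338]
p1 = 0.4683

∂p1/∂z1 = p1(1 - p1) = 0.4683 × (1 - 0.4683) = 0.249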